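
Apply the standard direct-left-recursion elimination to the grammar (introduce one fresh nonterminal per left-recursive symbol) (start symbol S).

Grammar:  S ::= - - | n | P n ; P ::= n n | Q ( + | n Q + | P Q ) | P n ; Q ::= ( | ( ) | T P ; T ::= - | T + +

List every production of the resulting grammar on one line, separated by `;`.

P, T are directly left-recursive.
For P: α = {Q ), n}, β = {n n, Q ( +, n Q +}. Rewrite as P → β P' and P' → α P' | ε.
For T: α = {+ +}, β = {-}. Rewrite as T → β T' and T' → α T' | ε.

S ::= - - | n | P n; P ::= n n P' | Q ( + P' | n Q + P'; Q ::= ( | ( ) | T P; T ::= - T'; P' ::= Q ) P' | n P' | epsilon; T' ::= + + T' | epsilon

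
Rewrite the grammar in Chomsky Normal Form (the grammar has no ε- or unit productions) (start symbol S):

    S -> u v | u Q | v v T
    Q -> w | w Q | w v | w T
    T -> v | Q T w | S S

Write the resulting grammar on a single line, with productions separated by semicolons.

S -> X1 X2 | X1 Q | X2 Y1; Q -> w | X3 Q | X3 X2 | X3 T; T -> v | Q Y2 | S S; X1 -> u; X2 -> v; X3 -> w; Y1 -> X2 T; Y2 -> T X3

Introduce a nonterminal for each terminal appearing in a rule of length ≥ 2: X1 → u, X2 → v, X3 → w.
Binarize each right-hand side of length ≥ 3 by chaining fresh nonterminals (Y1, Y2, …): affected rules were S → X2 X2 T; T → Q T X3.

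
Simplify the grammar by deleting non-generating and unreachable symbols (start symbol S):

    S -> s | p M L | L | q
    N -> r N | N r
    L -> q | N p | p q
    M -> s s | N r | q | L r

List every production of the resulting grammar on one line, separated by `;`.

Generating nonterminals: {L, M, S}.
Reachable from S after that: {L, M, S}.
Removed useless symbols: {N} and every production mentioning them.

S -> s | p M L | L | q; L -> q | p q; M -> s s | q | L r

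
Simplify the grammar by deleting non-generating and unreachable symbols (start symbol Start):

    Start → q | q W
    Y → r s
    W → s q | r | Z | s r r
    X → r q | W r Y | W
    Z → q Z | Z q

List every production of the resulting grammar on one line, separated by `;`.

Start → q | q W; W → s q | r | s r r

Generating nonterminals: {Start, W, X, Y}.
Reachable from Start after that: {Start, W}.
Removed useless symbols: {X, Y, Z} and every production mentioning them.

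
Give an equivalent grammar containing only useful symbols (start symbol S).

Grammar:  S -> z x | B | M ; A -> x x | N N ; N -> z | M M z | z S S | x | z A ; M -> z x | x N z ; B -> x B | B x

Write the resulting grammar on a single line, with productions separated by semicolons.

Generating nonterminals: {A, M, N, S}.
Reachable from S after that: {A, M, N, S}.
Removed useless symbols: {B} and every production mentioning them.

S -> z x | M; A -> x x | N N; N -> z | M M z | z S S | x | z A; M -> z x | x N z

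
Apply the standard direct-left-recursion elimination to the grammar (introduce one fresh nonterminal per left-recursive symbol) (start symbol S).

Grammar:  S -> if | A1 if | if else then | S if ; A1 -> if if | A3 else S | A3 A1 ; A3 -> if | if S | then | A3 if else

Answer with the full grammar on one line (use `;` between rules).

S -> if S' | A1 if S' | if else then S'; A1 -> if if | A3 else S | A3 A1; A3 -> if A3' | if S A3' | then A3'; S' -> if S' | ε; A3' -> if else A3' | ε

S, A3 are directly left-recursive.
For S: α = {if}, β = {if, A1 if, if else then}. Rewrite as S → β S' and S' → α S' | ε.
For A3: α = {if else}, β = {if, if S, then}. Rewrite as A3 → β A3' and A3' → α A3' | ε.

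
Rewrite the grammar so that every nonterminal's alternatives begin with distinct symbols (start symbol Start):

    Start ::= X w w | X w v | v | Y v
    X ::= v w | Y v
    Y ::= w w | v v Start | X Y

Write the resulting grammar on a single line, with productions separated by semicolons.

Start ::= v | Y v | X w Start1; X ::= v w | Y v; Y ::= w w | v v Start | X Y; Start1 ::= w | v

Start has alternatives sharing prefix 'X w': factor to Start → X w Start1 with Start1 → w | v.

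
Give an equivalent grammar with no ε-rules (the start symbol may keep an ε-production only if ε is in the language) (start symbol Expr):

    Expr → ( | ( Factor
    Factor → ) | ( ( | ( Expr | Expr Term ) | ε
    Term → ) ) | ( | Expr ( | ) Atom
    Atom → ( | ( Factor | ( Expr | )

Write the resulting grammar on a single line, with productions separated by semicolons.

Expr → ( | ( Factor; Factor → ) | ( ( | ( Expr | Expr Term ); Term → ) ) | ( | Expr ( | ) Atom; Atom → ( | ( Factor | ( Expr | )

The nullable symbols are {Factor}.
ε ∉ L(G), so no ε-production is kept.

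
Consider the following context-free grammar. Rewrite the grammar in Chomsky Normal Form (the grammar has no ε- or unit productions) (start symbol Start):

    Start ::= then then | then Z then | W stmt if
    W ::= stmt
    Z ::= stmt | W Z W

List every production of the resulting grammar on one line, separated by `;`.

Start ::= X1 X1 | X1 Y1 | W Y2; W ::= stmt; Z ::= stmt | W Y3; X1 ::= then; X2 ::= stmt; X3 ::= if; Y1 ::= Z X1; Y2 ::= X2 X3; Y3 ::= Z W

Introduce a nonterminal for each terminal appearing in a rule of length ≥ 2: X1 → then, X2 → stmt, X3 → if.
Binarize each right-hand side of length ≥ 3 by chaining fresh nonterminals (Y1, Y2, …): affected rules were Start → X1 Z X1; Start → W X2 X3; Z → W Z W.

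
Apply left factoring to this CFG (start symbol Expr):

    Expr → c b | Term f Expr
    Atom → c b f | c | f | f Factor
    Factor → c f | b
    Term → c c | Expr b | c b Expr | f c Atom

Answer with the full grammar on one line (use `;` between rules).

Atom has alternatives sharing prefix 'c': factor to Atom → c Atom1 with Atom1 → b f | ε.
Atom has alternatives sharing prefix 'f': factor to Atom → f Atom2 with Atom2 → ε | Factor.
Term has alternatives sharing prefix 'c': factor to Term → c Term1 with Term1 → c | b Expr.

Expr → c b | Term f Expr; Atom → c Atom1 | f Atom2; Factor → c f | b; Term → Expr b | f c Atom | c Term1; Atom1 → b f | ε; Atom2 → ε | Factor; Term1 → c | b Expr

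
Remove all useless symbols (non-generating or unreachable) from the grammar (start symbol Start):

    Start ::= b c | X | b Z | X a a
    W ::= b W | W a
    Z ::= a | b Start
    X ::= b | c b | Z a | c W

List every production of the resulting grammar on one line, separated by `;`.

Generating nonterminals: {Start, X, Z}.
Reachable from Start after that: {Start, X, Z}.
Removed useless symbols: {W} and every production mentioning them.

Start ::= b c | X | b Z | X a a; Z ::= a | b Start; X ::= b | c b | Z a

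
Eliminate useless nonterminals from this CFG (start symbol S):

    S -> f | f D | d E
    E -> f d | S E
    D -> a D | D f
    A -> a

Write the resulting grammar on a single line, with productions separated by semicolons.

S -> f | d E; E -> f d | S E

Generating nonterminals: {A, E, S}.
Reachable from S after that: {E, S}.
Removed useless symbols: {A, D} and every production mentioning them.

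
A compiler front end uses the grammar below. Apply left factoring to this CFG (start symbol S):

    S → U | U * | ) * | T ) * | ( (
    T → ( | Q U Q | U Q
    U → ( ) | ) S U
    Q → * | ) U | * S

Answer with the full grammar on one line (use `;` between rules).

S → ) * | T ) * | ( ( | U S'; T → ( | Q U Q | U Q; U → ( ) | ) S U; Q → ) U | * Q'; S' → ε | *; Q' → ε | S

S has alternatives sharing prefix 'U': factor to S → U S' with S' → ε | *.
Q has alternatives sharing prefix '*': factor to Q → * Q' with Q' → ε | S.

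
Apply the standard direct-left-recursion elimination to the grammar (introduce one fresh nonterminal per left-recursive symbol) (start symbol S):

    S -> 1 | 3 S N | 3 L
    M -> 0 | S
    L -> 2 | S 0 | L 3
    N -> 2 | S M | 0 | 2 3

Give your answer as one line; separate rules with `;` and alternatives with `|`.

L is directly left-recursive.
For L: α = {3}, β = {2, S 0}. Rewrite as L → β L' and L' → α L' | ε.

S -> 1 | 3 S N | 3 L; M -> 0 | S; L -> 2 L' | S 0 L'; N -> 2 | S M | 0 | 2 3; L' -> 3 L' | ε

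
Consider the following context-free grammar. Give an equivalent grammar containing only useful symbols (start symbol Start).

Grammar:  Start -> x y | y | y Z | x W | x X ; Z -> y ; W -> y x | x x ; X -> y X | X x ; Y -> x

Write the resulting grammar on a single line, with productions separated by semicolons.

Generating nonterminals: {Start, W, Y, Z}.
Reachable from Start after that: {Start, W, Z}.
Removed useless symbols: {X, Y} and every production mentioning them.

Start -> x y | y | y Z | x W; Z -> y; W -> y x | x x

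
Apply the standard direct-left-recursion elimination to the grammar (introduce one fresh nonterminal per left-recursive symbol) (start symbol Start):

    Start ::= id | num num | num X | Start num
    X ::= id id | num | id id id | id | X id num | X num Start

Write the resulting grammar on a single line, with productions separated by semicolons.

Start, X are directly left-recursive.
For Start: α = {num}, β = {id, num num, num X}. Rewrite as Start → β Start1 and Start1 → α Start1 | ε.
For X: α = {id num, num Start}, β = {id id, num, id id id, id}. Rewrite as X → β X1 and X1 → α X1 | ε.

Start ::= id Start1 | num num Start1 | num X Start1; X ::= id id X1 | num X1 | id id id X1 | id X1; Start1 ::= num Start1 | ε; X1 ::= id num X1 | num Start X1 | ε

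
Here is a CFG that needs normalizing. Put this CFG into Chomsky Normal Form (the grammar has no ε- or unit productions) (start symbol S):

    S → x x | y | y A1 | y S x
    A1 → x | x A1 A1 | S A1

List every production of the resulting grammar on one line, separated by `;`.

S → X1 X1 | y | X2 A1 | X2 Y1; A1 → x | X1 Y2 | S A1; X1 → x; X2 → y; Y1 → S X1; Y2 → A1 A1

Introduce a nonterminal for each terminal appearing in a rule of length ≥ 2: X1 → x, X2 → y.
Binarize each right-hand side of length ≥ 3 by chaining fresh nonterminals (Y1, Y2, …): affected rules were S → X2 S X1; A1 → X1 A1 A1.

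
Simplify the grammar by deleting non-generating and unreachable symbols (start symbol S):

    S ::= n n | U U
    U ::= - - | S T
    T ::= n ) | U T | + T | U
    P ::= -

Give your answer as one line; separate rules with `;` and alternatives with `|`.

S ::= n n | U U; U ::= - - | S T; T ::= n ) | U T | + T | U

Generating nonterminals: {P, S, T, U}.
Reachable from S after that: {S, T, U}.
Removed useless symbols: {P} and every production mentioning them.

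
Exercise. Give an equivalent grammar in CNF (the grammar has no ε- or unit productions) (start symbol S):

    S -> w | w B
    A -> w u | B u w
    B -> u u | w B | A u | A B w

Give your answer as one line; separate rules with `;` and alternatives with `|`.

S -> w | X1 B; A -> X1 X2 | B Y1; B -> X2 X2 | X1 B | A X2 | A Y2; X1 -> w; X2 -> u; Y1 -> X2 X1; Y2 -> B X1

Introduce a nonterminal for each terminal appearing in a rule of length ≥ 2: X1 → w, X2 → u.
Binarize each right-hand side of length ≥ 3 by chaining fresh nonterminals (Y1, Y2, …): affected rules were A → B X2 X1; B → A B X1.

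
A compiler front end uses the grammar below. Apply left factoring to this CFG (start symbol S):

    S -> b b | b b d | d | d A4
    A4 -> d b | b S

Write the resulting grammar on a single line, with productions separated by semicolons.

S has alternatives sharing prefix 'b b': factor to S → b b S' with S' → ε | d.
S has alternatives sharing prefix 'd': factor to S → d S'' with S'' → ε | A4.

S -> b b S' | d S''; A4 -> d b | b S; S' -> epsilon | d; S'' -> epsilon | A4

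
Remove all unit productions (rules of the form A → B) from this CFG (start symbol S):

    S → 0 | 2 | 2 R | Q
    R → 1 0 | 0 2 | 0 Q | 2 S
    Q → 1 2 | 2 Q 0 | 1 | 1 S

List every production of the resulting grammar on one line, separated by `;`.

Unit pairs: S ⇒* {Q}.
For each unit pair (A, B), copy every non-unit production of B to A, then drop all unit productions.

S → 0 | 2 | 2 R | 1 2 | 2 Q 0 | 1 | 1 S; R → 1 0 | 0 2 | 0 Q | 2 S; Q → 1 2 | 2 Q 0 | 1 | 1 S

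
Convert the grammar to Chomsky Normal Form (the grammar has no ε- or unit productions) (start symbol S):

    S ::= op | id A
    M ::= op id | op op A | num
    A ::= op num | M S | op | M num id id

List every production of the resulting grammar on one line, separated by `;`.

S ::= op | X1 A; M ::= X2 X1 | X2 Y1 | num; A ::= X2 X3 | M S | op | M Y2; X1 ::= id; X2 ::= op; X3 ::= num; Y1 ::= X2 A; Y2 ::= X3 Y3; Y3 ::= X1 X1

Introduce a nonterminal for each terminal appearing in a rule of length ≥ 2: X1 → id, X2 → op, X3 → num.
Binarize each right-hand side of length ≥ 3 by chaining fresh nonterminals (Y1, Y2, …): affected rules were M → X2 X2 A; A → M X3 X1 X1.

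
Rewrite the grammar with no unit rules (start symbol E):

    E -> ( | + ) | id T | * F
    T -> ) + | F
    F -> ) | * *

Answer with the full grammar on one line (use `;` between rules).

Unit pairs: T ⇒* {F}.
For each unit pair (A, B), copy every non-unit production of B to A, then drop all unit productions.

E -> ( | + ) | id T | * F; T -> ) | * * | ) +; F -> ) | * *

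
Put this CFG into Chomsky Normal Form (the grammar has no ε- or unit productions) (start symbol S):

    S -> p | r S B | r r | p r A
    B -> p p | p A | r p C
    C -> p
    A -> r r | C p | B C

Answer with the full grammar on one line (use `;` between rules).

S -> p | X1 Y1 | X1 X1 | X2 Y2; B -> X2 X2 | X2 A | X1 Y3; C -> p; A -> X1 X1 | C X2 | B C; X1 -> r; X2 -> p; Y1 -> S B; Y2 -> X1 A; Y3 -> X2 C

Introduce a nonterminal for each terminal appearing in a rule of length ≥ 2: X1 → r, X2 → p.
Binarize each right-hand side of length ≥ 3 by chaining fresh nonterminals (Y1, Y2, …): affected rules were S → X1 S B; S → X2 X1 A; B → X1 X2 C.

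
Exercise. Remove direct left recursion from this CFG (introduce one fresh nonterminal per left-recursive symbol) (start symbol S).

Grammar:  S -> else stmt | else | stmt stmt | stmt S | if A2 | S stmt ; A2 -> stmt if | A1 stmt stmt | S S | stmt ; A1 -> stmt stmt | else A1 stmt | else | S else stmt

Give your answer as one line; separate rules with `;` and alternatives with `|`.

Directly left-recursive nonterminal: S.
For S: α = {stmt}, β = {else stmt, else, stmt stmt, stmt S, if A2}. Rewrite as S → β S' and S' → α S' | ε.

S -> else stmt S' | else S' | stmt stmt S' | stmt S S' | if A2 S'; A2 -> stmt if | A1 stmt stmt | S S | stmt; A1 -> stmt stmt | else A1 stmt | else | S else stmt; S' -> stmt S' | ε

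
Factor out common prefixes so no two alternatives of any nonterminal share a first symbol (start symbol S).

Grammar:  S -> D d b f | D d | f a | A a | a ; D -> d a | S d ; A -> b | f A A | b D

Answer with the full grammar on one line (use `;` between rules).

S -> f a | A a | a | D d S'; D -> d a | S d; A -> f A A | b A'; S' -> b f | ε; A' -> ε | D

S has alternatives sharing prefix 'D d': factor to S → D d S' with S' → b f | ε.
A has alternatives sharing prefix 'b': factor to A → b A' with A' → ε | D.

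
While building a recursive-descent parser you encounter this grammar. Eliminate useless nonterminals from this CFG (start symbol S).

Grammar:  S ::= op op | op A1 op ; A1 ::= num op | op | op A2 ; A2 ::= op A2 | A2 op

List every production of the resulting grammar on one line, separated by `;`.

S ::= op op | op A1 op; A1 ::= num op | op

Generating nonterminals: {A1, S}.
Reachable from S after that: {A1, S}.
Removed useless symbols: {A2} and every production mentioning them.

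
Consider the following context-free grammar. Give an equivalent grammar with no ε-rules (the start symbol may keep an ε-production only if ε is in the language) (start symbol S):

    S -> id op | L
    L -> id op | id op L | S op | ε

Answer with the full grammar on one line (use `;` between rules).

S -> id op | L | ε; L -> id op | id op L | S op | op

Nullable set = {L, S}.
ε ∈ L(G) since S is nullable, so keep S → ε.
Add the nullable-subset variants: L → S op gives S op | op.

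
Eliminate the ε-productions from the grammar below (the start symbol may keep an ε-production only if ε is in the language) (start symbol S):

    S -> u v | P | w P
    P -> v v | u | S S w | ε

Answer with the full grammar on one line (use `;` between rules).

Nullable nonterminals: {P, S}.
ε ∈ L(G) since S is nullable, so keep S → ε.
Add the nullable-subset variants: S → w P gives w P | w. P → S S w gives S S w | S w | w.

S -> u v | P | w P | w | ε; P -> v v | u | S S w | S w | w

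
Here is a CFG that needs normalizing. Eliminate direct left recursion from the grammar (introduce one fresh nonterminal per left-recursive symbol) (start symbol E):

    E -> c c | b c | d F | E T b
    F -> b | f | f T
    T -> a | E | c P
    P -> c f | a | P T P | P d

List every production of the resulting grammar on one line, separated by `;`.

Left recursion appears on E, P.
For E: α = {T b}, β = {c c, b c, d F}. Rewrite as E → β E' and E' → α E' | ε.
For P: α = {T P, d}, β = {c f, a}. Rewrite as P → β P' and P' → α P' | ε.

E -> c c E' | b c E' | d F E'; F -> b | f | f T; T -> a | E | c P; P -> c f P' | a P'; E' -> T b E' | ε; P' -> T P P' | d P' | ε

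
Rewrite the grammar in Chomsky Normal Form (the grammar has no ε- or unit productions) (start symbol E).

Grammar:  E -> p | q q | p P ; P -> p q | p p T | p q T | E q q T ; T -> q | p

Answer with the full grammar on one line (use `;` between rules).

E -> p | X1 X1 | X2 P; P -> X2 X1 | X2 Y1 | X2 Y2 | E Y3; T -> q | p; X1 -> q; X2 -> p; Y1 -> X2 T; Y2 -> X1 T; Y3 -> X1 Y4; Y4 -> X1 T

Introduce a nonterminal for each terminal appearing in a rule of length ≥ 2: X1 → q, X2 → p.
Binarize each right-hand side of length ≥ 3 by chaining fresh nonterminals (Y1, Y2, …): affected rules were P → X2 X2 T; P → X2 X1 T; P → E X1 X1 T.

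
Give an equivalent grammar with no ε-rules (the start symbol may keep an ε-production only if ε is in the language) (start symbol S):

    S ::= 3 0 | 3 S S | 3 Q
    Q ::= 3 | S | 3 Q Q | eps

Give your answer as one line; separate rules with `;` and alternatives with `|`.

Nullable set = {Q}.
ε ∉ L(G), so no ε-production is kept.
Add the nullable-subset variants: S → 3 Q gives 3 Q | 3. Q → 3 Q Q gives 3 Q Q | 3 Q.

S ::= 3 0 | 3 S S | 3 Q | 3; Q ::= 3 | S | 3 Q Q | 3 Q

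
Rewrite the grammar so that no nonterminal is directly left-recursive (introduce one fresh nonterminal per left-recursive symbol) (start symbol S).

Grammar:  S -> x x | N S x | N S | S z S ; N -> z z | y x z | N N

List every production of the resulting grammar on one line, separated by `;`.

S -> x x S' | N S x S' | N S S'; N -> z z N' | y x z N'; S' -> z S S' | ε; N' -> N N' | ε

Left recursion appears on S, N.
For S: α = {z S}, β = {x x, N S x, N S}. Rewrite as S → β S' and S' → α S' | ε.
For N: α = {N}, β = {z z, y x z}. Rewrite as N → β N' and N' → α N' | ε.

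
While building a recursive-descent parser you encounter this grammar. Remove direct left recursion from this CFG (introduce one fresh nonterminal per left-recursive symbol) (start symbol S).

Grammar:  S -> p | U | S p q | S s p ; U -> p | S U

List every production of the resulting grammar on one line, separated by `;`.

S -> p S' | U S'; U -> p | S U; S' -> p q S' | s p S' | ε

Left recursion appears on S.
For S: α = {p q, s p}, β = {p, U}. Rewrite as S → β S' and S' → α S' | ε.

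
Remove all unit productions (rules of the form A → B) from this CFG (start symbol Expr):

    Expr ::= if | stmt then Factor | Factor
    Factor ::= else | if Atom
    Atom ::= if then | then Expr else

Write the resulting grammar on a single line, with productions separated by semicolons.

Expr ::= else | if Atom | if | stmt then Factor; Factor ::= else | if Atom; Atom ::= if then | then Expr else

Unit pairs: Expr ⇒* {Factor}.
For each unit pair (A, B), copy every non-unit production of B to A, then drop all unit productions.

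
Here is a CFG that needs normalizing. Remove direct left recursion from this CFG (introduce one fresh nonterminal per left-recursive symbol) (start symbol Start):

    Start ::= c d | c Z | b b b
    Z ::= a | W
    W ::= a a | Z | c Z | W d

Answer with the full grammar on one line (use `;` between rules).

Start ::= c d | c Z | b b b; Z ::= a | W; W ::= a a W1 | Z W1 | c Z W1; W1 ::= d W1 | epsilon

W is directly left-recursive.
For W: α = {d}, β = {a a, Z, c Z}. Rewrite as W → β W1 and W1 → α W1 | ε.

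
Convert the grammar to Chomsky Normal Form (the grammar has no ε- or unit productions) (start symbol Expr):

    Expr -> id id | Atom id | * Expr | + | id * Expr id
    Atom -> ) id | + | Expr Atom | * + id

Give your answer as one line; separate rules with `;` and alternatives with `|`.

Expr -> X1 X1 | Atom X1 | X2 Expr | + | X1 Y1; Atom -> X3 X1 | + | Expr Atom | X2 Y3; X1 -> id; X2 -> *; X3 -> ); X4 -> +; Y1 -> X2 Y2; Y2 -> Expr X1; Y3 -> X4 X1

Introduce a nonterminal for each terminal appearing in a rule of length ≥ 2: X1 → id, X2 → *, X3 → ), X4 → +.
Binarize each right-hand side of length ≥ 3 by chaining fresh nonterminals (Y1, Y2, …): affected rules were Expr → X1 X2 Expr X1; Atom → X2 X4 X1.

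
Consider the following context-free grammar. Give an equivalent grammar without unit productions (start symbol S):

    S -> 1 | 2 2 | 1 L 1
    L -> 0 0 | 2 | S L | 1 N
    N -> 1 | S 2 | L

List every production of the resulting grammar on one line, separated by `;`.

Unit pairs: N ⇒* {L}.
Replace each nonterminal's rules with the union of the non-unit rules of every nonterminal it unit-derives.

S -> 1 | 2 2 | 1 L 1; L -> 0 0 | 2 | S L | 1 N; N -> 0 0 | 2 | S L | 1 N | 1 | S 2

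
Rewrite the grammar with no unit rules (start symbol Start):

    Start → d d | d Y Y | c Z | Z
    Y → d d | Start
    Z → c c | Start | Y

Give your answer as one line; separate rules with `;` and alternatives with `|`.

Unit pairs: Start ⇒* {Y, Z}; Y ⇒* {Start, Z}; Z ⇒* {Start, Y}.
For every A with A ⇒* B via unit rules, add B's non-unit alternatives to A; then delete every rule of the form X → Y.

Start → c c | d d | d Y Y | c Z; Y → c c | d d | d Y Y | c Z; Z → c c | d d | d Y Y | c Z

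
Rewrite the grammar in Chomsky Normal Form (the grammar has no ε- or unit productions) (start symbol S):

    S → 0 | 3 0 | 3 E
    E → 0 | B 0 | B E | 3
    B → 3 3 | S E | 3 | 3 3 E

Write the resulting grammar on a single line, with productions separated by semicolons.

S → 0 | X1 X2 | X1 E; E → 0 | B X2 | B E | 3; B → X1 X1 | S E | 3 | X1 Y1; X1 → 3; X2 → 0; Y1 → X1 E

Introduce a nonterminal for each terminal appearing in a rule of length ≥ 2: X1 → 3, X2 → 0.
Binarize each right-hand side of length ≥ 3 by chaining fresh nonterminals (Y1, Y2, …): affected rules were B → X1 X1 E.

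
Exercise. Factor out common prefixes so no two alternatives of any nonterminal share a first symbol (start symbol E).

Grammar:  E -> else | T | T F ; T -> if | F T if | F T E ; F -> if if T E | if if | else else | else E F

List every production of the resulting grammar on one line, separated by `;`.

E has alternatives sharing prefix 'T': factor to E → T E' with E' → ε | F.
T has alternatives sharing prefix 'F T': factor to T → F T T' with T' → if | E.
F has alternatives sharing prefix 'if if': factor to F → if if F' with F' → T E | ε.
F has alternatives sharing prefix 'else': factor to F → else F'' with F'' → else | E F.

E -> else | T E'; T -> if | F T T'; F -> if if F' | else F''; E' -> ε | F; T' -> if | E; F' -> T E | ε; F'' -> else | E F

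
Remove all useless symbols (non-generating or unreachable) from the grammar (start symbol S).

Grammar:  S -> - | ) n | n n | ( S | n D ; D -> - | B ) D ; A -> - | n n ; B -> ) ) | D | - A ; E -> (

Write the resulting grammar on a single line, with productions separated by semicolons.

S -> - | ) n | n n | ( S | n D; D -> - | B ) D; A -> - | n n; B -> ) ) | D | - A

Generating nonterminals: {A, B, D, E, S}.
Reachable from S after that: {A, B, D, S}.
Removed useless symbols: {E} and every production mentioning them.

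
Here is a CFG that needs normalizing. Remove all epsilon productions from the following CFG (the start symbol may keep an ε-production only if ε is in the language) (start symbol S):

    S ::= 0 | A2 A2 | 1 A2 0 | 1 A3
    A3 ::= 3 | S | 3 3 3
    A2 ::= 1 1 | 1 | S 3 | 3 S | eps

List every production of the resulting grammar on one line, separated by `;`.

Nullable set = {A2, A3, S}.
ε ∈ L(G) since S is nullable, so keep S → ε.
For each production, add variants omitting each subset of nullable occurrences: S → A2 A2 gives A2 A2 | A2. S → 1 A2 0 gives 1 A2 0 | 1 0. S → 1 A3 gives 1 A3 | 1. A2 → S 3 gives S 3 | 3.

S ::= 0 | A2 A2 | A2 | 1 A2 0 | 1 0 | 1 A3 | 1 | ε; A3 ::= 3 | S | 3 3 3; A2 ::= 1 1 | 1 | S 3 | 3 | 3 S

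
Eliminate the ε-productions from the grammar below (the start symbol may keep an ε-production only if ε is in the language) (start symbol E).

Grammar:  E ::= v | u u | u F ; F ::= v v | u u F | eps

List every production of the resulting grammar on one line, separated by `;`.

The nullable symbols are {F}.
ε ∉ L(G), so no ε-production is kept.
Expand every rule over subsets of its nullable positions: E → u F gives u F | u. F → u u F gives u u F | u u.

E ::= v | u u | u F | u; F ::= v v | u u F | u u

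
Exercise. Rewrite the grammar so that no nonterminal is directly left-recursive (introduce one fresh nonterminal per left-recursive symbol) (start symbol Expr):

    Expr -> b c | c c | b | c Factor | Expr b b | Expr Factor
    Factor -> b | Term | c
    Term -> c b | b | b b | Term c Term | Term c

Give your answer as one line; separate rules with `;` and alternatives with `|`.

Left recursion appears on Expr, Term.
For Expr: α = {b b, Factor}, β = {b c, c c, b, c Factor}. Rewrite as Expr → β Expr1 and Expr1 → α Expr1 | ε.
For Term: α = {c Term, c}, β = {c b, b, b b}. Rewrite as Term → β Term1 and Term1 → α Term1 | ε.

Expr -> b c Expr1 | c c Expr1 | b Expr1 | c Factor Expr1; Factor -> b | Term | c; Term -> c b Term1 | b Term1 | b b Term1; Expr1 -> b b Expr1 | Factor Expr1 | ε; Term1 -> c Term Term1 | c Term1 | ε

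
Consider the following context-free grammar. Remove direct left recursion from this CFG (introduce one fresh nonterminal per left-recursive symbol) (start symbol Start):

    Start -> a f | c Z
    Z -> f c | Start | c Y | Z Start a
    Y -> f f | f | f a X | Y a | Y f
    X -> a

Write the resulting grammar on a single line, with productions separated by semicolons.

Start -> a f | c Z; Z -> f c Z1 | Start Z1 | c Y Z1; Y -> f f Y1 | f Y1 | f a X Y1; X -> a; Z1 -> Start a Z1 | ε; Y1 -> a Y1 | f Y1 | ε

Left recursion appears on Z, Y.
For Z: α = {Start a}, β = {f c, Start, c Y}. Rewrite as Z → β Z1 and Z1 → α Z1 | ε.
For Y: α = {a, f}, β = {f f, f, f a X}. Rewrite as Y → β Y1 and Y1 → α Y1 | ε.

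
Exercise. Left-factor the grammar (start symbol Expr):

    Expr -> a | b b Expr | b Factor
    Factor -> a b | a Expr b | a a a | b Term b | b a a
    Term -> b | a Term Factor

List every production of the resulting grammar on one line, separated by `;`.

Expr has alternatives sharing prefix 'b': factor to Expr → b Expr1 with Expr1 → b Expr | Factor.
Factor has alternatives sharing prefix 'a': factor to Factor → a Factor1 with Factor1 → b | Expr b | a a.
Factor has alternatives sharing prefix 'b': factor to Factor → b Factor2 with Factor2 → Term b | a a.

Expr -> a | b Expr1; Factor -> a Factor1 | b Factor2; Term -> b | a Term Factor; Expr1 -> b Expr | Factor; Factor1 -> b | Expr b | a a; Factor2 -> Term b | a a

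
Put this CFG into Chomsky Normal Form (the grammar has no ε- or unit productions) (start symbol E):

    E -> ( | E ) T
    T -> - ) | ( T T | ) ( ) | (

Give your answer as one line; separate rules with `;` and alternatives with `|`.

E -> ( | E Y1; T -> X2 X1 | X3 Y2 | X1 Y3 | (; X1 -> ); X2 -> -; X3 -> (; Y1 -> X1 T; Y2 -> T T; Y3 -> X3 X1

Introduce a nonterminal for each terminal appearing in a rule of length ≥ 2: X1 → ), X2 → -, X3 → (.
Binarize each right-hand side of length ≥ 3 by chaining fresh nonterminals (Y1, Y2, …): affected rules were E → E X1 T; T → X3 T T; T → X1 X3 X1.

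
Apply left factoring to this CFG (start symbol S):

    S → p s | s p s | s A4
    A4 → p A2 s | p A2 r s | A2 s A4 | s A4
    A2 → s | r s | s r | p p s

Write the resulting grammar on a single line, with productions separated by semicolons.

S → p s | s S'; A4 → A2 s A4 | s A4 | p A2 A4'; A2 → r s | p p s | s A2'; S' → p s | A4; A4' → s | r s; A2' → ε | r

S has alternatives sharing prefix 's': factor to S → s S' with S' → p s | A4.
A4 has alternatives sharing prefix 'p A2': factor to A4 → p A2 A4' with A4' → s | r s.
A2 has alternatives sharing prefix 's': factor to A2 → s A2' with A2' → ε | r.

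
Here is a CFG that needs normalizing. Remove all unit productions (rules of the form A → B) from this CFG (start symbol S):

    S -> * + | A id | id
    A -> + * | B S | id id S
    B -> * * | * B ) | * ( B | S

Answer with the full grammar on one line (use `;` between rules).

S -> * + | A id | id; A -> + * | B S | id id S; B -> * * | * B ) | * ( B | * + | A id | id

Unit pairs: B ⇒* {S}.
For each unit pair (A, B), copy every non-unit production of B to A, then drop all unit productions.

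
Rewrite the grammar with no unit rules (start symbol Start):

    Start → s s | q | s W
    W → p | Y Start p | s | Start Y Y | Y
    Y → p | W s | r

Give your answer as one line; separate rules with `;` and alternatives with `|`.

Start → s s | q | s W; W → p | W s | r | Y Start p | s | Start Y Y; Y → p | W s | r

Unit pairs: W ⇒* {Y}.
For each unit pair (A, B), copy every non-unit production of B to A, then drop all unit productions.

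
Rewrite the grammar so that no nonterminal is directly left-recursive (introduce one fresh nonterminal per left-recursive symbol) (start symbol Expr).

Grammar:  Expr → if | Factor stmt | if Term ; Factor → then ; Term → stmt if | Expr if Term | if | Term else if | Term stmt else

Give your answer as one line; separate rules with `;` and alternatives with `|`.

Term is directly left-recursive.
For Term: α = {else if, stmt else}, β = {stmt if, Expr if Term, if}. Rewrite as Term → β Term1 and Term1 → α Term1 | ε.

Expr → if | Factor stmt | if Term; Factor → then; Term → stmt if Term1 | Expr if Term Term1 | if Term1; Term1 → else if Term1 | stmt else Term1 | ε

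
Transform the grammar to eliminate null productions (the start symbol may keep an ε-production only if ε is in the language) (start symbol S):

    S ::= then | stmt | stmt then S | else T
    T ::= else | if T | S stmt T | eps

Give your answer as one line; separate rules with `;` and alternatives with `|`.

S ::= then | stmt | stmt then S | else T | else; T ::= else | if T | if | S stmt T | S stmt

The nullable symbols are {T}.
ε ∉ L(G), so no ε-production is kept.
For each production, add variants omitting each subset of nullable occurrences: S → else T gives else T | else. T → if T gives if T | if. T → S stmt T gives S stmt T | S stmt.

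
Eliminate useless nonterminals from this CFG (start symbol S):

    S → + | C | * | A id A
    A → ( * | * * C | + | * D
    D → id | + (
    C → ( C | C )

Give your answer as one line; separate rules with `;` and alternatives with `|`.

Generating nonterminals: {A, D, S}.
Reachable from S after that: {A, D, S}.
Removed useless symbols: {C} and every production mentioning them.

S → + | * | A id A; A → ( * | + | * D; D → id | + (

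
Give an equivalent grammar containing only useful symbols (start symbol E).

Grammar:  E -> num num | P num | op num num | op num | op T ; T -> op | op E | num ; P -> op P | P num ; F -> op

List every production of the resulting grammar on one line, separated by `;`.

Generating nonterminals: {E, F, T}.
Reachable from E after that: {E, T}.
Removed useless symbols: {F, P} and every production mentioning them.

E -> num num | op num num | op num | op T; T -> op | op E | num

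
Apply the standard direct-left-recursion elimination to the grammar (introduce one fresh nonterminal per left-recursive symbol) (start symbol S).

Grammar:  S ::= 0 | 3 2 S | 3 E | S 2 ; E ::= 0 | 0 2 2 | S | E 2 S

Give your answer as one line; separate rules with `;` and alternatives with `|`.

Left recursion appears on S, E.
For S: α = {2}, β = {0, 3 2 S, 3 E}. Rewrite as S → β S' and S' → α S' | ε.
For E: α = {2 S}, β = {0, 0 2 2, S}. Rewrite as E → β E' and E' → α E' | ε.

S ::= 0 S' | 3 2 S S' | 3 E S'; E ::= 0 E' | 0 2 2 E' | S E'; S' ::= 2 S' | ε; E' ::= 2 S E' | ε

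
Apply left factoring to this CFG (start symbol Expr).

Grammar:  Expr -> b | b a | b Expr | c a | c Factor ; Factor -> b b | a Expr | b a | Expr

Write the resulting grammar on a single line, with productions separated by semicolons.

Expr -> b Expr1 | c Expr2; Factor -> a Expr | Expr | b Factor1; Expr1 -> ε | a | Expr; Expr2 -> a | Factor; Factor1 -> b | a

Expr has alternatives sharing prefix 'b': factor to Expr → b Expr1 with Expr1 → ε | a | Expr.
Expr has alternatives sharing prefix 'c': factor to Expr → c Expr2 with Expr2 → a | Factor.
Factor has alternatives sharing prefix 'b': factor to Factor → b Factor1 with Factor1 → b | a.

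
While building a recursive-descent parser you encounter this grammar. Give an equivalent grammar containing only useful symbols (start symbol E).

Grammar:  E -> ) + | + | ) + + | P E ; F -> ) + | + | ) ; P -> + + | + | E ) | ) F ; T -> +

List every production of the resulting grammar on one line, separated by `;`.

Generating nonterminals: {E, F, P, T}.
Reachable from E after that: {E, F, P}.
Removed useless symbols: {T} and every production mentioning them.

E -> ) + | + | ) + + | P E; F -> ) + | + | ); P -> + + | + | E ) | ) F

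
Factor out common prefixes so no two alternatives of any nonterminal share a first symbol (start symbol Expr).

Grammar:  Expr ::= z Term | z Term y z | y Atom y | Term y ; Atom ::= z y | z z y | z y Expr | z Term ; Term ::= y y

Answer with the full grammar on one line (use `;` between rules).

Expr ::= y Atom y | Term y | z Term Expr1; Atom ::= z Atom1; Term ::= y y; Expr1 ::= ε | y z; Atom1 ::= z y | Term | y Atom11; Atom11 ::= ε | Expr

Expr has alternatives sharing prefix 'z Term': factor to Expr → z Term Expr1 with Expr1 → ε | y z.
Atom has alternatives sharing prefix 'z': factor to Atom → z Atom1 with Atom1 → y | z y | y Expr | Term.
Atom1 has alternatives sharing prefix 'y': factor to Atom1 → y Atom11 with Atom11 → ε | Expr.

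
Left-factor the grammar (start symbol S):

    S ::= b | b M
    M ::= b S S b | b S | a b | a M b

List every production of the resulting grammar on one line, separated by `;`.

S ::= b S'; M ::= b S M' | a M''; S' ::= ε | M; M' ::= S b | ε; M'' ::= b | M b

S has alternatives sharing prefix 'b': factor to S → b S' with S' → ε | M.
M has alternatives sharing prefix 'b S': factor to M → b S M' with M' → S b | ε.
M has alternatives sharing prefix 'a': factor to M → a M'' with M'' → b | M b.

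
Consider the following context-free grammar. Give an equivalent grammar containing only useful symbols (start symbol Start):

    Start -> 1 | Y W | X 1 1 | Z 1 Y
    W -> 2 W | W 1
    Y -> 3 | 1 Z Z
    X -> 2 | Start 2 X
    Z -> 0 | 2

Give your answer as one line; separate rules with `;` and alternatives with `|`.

Generating nonterminals: {Start, X, Y, Z}.
Reachable from Start after that: {Start, X, Y, Z}.
Removed useless symbols: {W} and every production mentioning them.

Start -> 1 | X 1 1 | Z 1 Y; Y -> 3 | 1 Z Z; X -> 2 | Start 2 X; Z -> 0 | 2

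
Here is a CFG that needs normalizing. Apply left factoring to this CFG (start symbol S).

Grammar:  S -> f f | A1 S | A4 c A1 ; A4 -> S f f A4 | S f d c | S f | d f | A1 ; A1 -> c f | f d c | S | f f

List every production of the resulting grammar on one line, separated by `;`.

A4 has alternatives sharing prefix 'S f': factor to A4 → S f A4' with A4' → f A4 | d c | ε.
A1 has alternatives sharing prefix 'f': factor to A1 → f A1' with A1' → d c | f.

S -> f f | A1 S | A4 c A1; A4 -> d f | A1 | S f A4'; A1 -> c f | S | f A1'; A4' -> f A4 | d c | epsilon; A1' -> d c | f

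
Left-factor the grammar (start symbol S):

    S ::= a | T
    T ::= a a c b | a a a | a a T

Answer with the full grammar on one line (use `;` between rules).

T has alternatives sharing prefix 'a a': factor to T → a a T' with T' → c b | a | T.

S ::= a | T; T ::= a a T'; T' ::= c b | a | T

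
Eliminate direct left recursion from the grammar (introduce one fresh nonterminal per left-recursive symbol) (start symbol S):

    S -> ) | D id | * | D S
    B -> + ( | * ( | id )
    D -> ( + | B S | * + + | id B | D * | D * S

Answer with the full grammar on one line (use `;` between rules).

S -> ) | D id | * | D S; B -> + ( | * ( | id ); D -> ( + D' | B S D' | * + + D' | id B D'; D' -> * D' | * S D' | ε

Left recursion appears on D.
For D: α = {*, * S}, β = {( +, B S, * + +, id B}. Rewrite as D → β D' and D' → α D' | ε.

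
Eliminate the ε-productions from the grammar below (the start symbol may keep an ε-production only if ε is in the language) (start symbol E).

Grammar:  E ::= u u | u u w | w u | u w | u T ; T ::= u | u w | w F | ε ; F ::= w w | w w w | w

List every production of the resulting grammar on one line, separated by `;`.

The nullable symbols are {T}.
ε ∉ L(G), so no ε-production is kept.
Add the nullable-subset variants: E → u T gives u T | u.

E ::= u u | u u w | w u | u w | u T | u; T ::= u | u w | w F; F ::= w w | w w w | w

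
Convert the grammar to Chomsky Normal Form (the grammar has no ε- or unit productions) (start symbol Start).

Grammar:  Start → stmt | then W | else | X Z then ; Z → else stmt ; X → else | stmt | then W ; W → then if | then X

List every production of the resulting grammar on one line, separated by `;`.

Introduce a nonterminal for each terminal appearing in a rule of length ≥ 2: X1 → then, X2 → else, X3 → stmt, X4 → if.
Binarize each right-hand side of length ≥ 3 by chaining fresh nonterminals (Y1, Y2, …): affected rules were Start → X Z X1.

Start → stmt | X1 W | else | X Y1; Z → X2 X3; X → else | stmt | X1 W; W → X1 X4 | X1 X; X1 → then; X2 → else; X3 → stmt; X4 → if; Y1 → Z X1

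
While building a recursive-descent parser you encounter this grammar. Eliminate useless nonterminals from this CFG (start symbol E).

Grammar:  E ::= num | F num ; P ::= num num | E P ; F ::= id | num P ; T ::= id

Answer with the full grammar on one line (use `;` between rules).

Generating nonterminals: {E, F, P, T}.
Reachable from E after that: {E, F, P}.
Removed useless symbols: {T} and every production mentioning them.

E ::= num | F num; P ::= num num | E P; F ::= id | num P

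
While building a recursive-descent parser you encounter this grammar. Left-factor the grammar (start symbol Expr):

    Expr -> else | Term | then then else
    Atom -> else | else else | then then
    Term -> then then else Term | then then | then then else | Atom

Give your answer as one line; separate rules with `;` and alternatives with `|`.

Atom has alternatives sharing prefix 'else': factor to Atom → else Atom1 with Atom1 → ε | else.
Term has alternatives sharing prefix 'then then': factor to Term → then then Term1 with Term1 → else Term | ε | else.
Term1 has alternatives sharing prefix 'else': factor to Term1 → else Term11 with Term11 → Term | ε.

Expr -> else | Term | then then else; Atom -> then then | else Atom1; Term -> Atom | then then Term1; Atom1 -> eps | else; Term1 -> eps | else Term11; Term11 -> Term | eps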